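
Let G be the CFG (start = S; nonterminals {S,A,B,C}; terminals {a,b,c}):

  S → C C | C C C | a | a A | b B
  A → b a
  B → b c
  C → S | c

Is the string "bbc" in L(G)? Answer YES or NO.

CNF form of G:
  S -> C C | C X4 | T0 B | T1 A | a
  A -> T0 T1
  B -> T0 T2
  C -> C C | C X3 | T0 B | T1 A | a | c
  T0 -> b
  T1 -> a
  T2 -> c
  X3 -> C C
  X4 -> C C

CYK fill:
  [0..0]={T0}  "b"  orig:{}
  [1..1]={T0}  "b"  orig:{}
  [2..2]={C,T2}  "c"  orig:{C}
  [0..1]=∅  "bb"
  [1..2]={B}  "bc"
  [0..2]={C,S}  "bbc"

S ∈ T[0,2] ⇒ YES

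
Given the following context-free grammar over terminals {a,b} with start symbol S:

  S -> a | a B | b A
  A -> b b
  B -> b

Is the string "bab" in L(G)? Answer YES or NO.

Convert to CNF:
  S -> T0 A | T1 B | a
  A -> T0 T0
  B -> b
  T0 -> b
  T1 -> a

Fill CYK table bottom-up:
  T[0,0] 'b' = {B,T0}  orig:{B}
  T[1,1] 'a' = {S,T1}  orig:{S}
  T[2,2] 'b' = {B,T0}  orig:{B}
  T[0,1] 'ba' = ∅
  T[1,2] 'ab' = {S}
  T[0,2] 'bab' = ∅

S ∉ T[0,2] ⇒ NO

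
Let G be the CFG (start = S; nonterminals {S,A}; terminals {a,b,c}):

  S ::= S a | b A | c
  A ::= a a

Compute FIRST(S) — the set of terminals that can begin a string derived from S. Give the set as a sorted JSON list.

FIRST iteration:
round 1:
  A via A→a a: +{a}
  S via S→b A: +{b}
  S via S→c: +{c}
  S: {b,c}  A: {a}
round 2: (no change)
  S: {b,c}  A: {a}

FIRST(S) = ["b", "c"]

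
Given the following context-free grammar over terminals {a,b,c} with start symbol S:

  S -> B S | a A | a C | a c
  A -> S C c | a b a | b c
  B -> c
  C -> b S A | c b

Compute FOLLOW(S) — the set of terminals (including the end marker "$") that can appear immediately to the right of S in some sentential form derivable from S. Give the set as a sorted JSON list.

Compute FIRST by fixpoint:
iter 1:
  A via A→a b a: +{a}
  A via A→b c: +{b}
  B via B→c: +{c}
  C via C→b S A: +{b}
  C via C→c b: +{c}
  S via S→B S: +{c}
  S via S→a A: +{a}
  S: {a,c}  A: {a,b}  B: {c}  C: {b,c}
iter 2:
  A via A→S C c: +{c}
  S: {a,c}  A: {a,b,c}  B: {c}  C: {b,c}
iter 3: — fixpoint
  S: {a,c}  A: {a,b,c}  B: {c}  C: {b,c}

Compute FOLLOW by fixpoint:
seed FOLLOW(S) with $
pass 1:
  A→S C c: FOLLOW(S) ⊇ FIRST(C) = {b,c}; new: +{b,c}
  A→S C c: FOLLOW(C) ⊇ FIRST(c) = {c}; new: +{c}
  C→b S A: FOLLOW(S) ⊇ FIRST(A) = {a,b,c}; new: +{a}
  C→b S A: FOLLOW(A) ⊇ FOLLOW(C) ⊇ {c}; new: +{c}
  S→B S: FOLLOW(B) ⊇ FIRST(S) = {a,c}; new: +{a,c}
  S→a A: FOLLOW(A) ⊇ FOLLOW(S) ⊇ {$,a,b,c}; new: +{$,a,b}
  S→a C: FOLLOW(C) ⊇ FOLLOW(S) ⊇ {$,a,b,c}; new: +{$,a,b}
  FOLLOW[S]={$,a,b,c}  FOLLOW[A]={$,a,b,c}  FOLLOW[B]={a,c}  FOLLOW[C]={$,a,b,c}
pass 2: (stable)
  FOLLOW[S]={$,a,b,c}  FOLLOW[A]={$,a,b,c}  FOLLOW[B]={a,c}  FOLLOW[C]={$,a,b,c}

FOLLOW(S) = ["$", "a", "b", "c"]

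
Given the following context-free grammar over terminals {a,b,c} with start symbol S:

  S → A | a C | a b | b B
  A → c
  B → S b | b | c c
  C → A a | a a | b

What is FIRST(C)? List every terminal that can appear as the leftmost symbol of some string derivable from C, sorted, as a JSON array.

FIRST sets, iterate to fixpoint:
pass 1:
  A via A→c: +{c}
  B via B→b: +{b}
  B via B→c c: +{c}
  C via C→A a: +{c}
  C via C→a a: +{a}
  C via C→b: +{b}
  S via S→A: +{c}
  S via S→a C: +{a}
  S via S→b B: +{b}
  FIRST(S)={a,b,c}  FIRST(A)={c}  FIRST(B)={b,c}  FIRST(C)={a,b,c}
pass 2:
  B via B→S b: +{a}
  FIRST(S)={a,b,c}  FIRST(A)={c}  FIRST(B)={a,b,c}  FIRST(C)={a,b,c}
pass 3: — fixpoint
  FIRST(S)={a,b,c}  FIRST(A)={c}  FIRST(B)={a,b,c}  FIRST(C)={a,b,c}

FIRST(C) = ["a", "b", "c"]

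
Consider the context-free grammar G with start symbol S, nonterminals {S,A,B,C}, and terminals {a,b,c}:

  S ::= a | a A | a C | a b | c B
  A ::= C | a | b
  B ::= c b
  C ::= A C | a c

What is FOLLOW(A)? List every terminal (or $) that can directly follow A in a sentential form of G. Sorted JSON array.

FIRST iteration:
pass 1:
  A via A→a: +{a}
  A via A→b: +{b}
  B via B→c b: +{c}
  C via C→A C: +{a,b}
  S via S→a: +{a}
  S via S→c B: +{c}
  S: {a,c}  A: {a,b}  B: {c}  C: {a,b}
pass 2: (no change)
  S: {a,c}  A: {a,b}  B: {c}  C: {a,b}

FOLLOW iteration:
seed FOLLOW(S) with $
pass 1:
  C→A C: FOLLOW(A) ⊇ FIRST(C) = {a,b}; new: +{a,b}
  S→a A: FOLLOW(A) ⊇ FOLLOW(S) ⊇ {$}; new: +{$}
  S→a C: FOLLOW(C) ⊇ FOLLOW(S) ⊇ {$}; new: +{$}
  S→c B: FOLLOW(B) ⊇ FOLLOW(S) ⊇ {$}; new: +{$}
  FOLLOW[S]={$}  FOLLOW[A]={$,a,b}  FOLLOW[B]={$}  FOLLOW[C]={$}
pass 2:
  A→C: FOLLOW(C) ⊇ FOLLOW(A) ⊇ {$,a,b}; new: +{a,b}
  FOLLOW[S]={$}  FOLLOW[A]={$,a,b}  FOLLOW[B]={$}  FOLLOW[C]={$,a,b}
pass 3: done
  FOLLOW[S]={$}  FOLLOW[A]={$,a,b}  FOLLOW[B]={$}  FOLLOW[C]={$,a,b}

FOLLOW(A) = ["$", "a", "b"]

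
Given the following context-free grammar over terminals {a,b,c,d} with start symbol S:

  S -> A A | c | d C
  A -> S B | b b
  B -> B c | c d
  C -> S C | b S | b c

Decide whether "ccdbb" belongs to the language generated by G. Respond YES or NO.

CNF form of G:
  S -> A A | T2 C | c
  A -> S B | T0 T0
  B -> B T1 | T1 T2
  C -> S C | T0 S | T0 T1
  T0 -> b
  T1 -> c
  T2 -> d

CYK fill:
  cell(0,0) c: {S,T1}  orig:{S}
  cell(1,1) c: {S,T1}  orig:{S}
  cell(2,2) d: {T2}  orig:{}
  cell(3,3) b: {T0}  orig:{}
  cell(4,4) b: {T0}  orig:{}
  cell(0,1) cc: ∅
  cell(1,2) cd: {B}
  cell(2,3) db: ∅
  cell(3,4) bb: {A}
  cell(0,2) ccd: {A}
  cell(1,3) cdb: ∅
  cell(2,4) dbb: ∅
  cell(0,3) ccdb: ∅
  cell(1,4) cdbb: ∅
  cell(0,4) ccdbb: {S}

S ∈ T[0,4] ⇒ YES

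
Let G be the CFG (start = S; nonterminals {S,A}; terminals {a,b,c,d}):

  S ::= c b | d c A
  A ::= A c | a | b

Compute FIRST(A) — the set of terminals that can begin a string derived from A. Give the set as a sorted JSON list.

Compute FIRST by fixpoint:
pass 1:
  A via A→a: +{a}
  A via A→b: +{b}
  S via S→c b: +{c}
  S via S→d c A: +{d}
  S: {c,d}  A: {a,b}
pass 2: — fixpoint
  S: {c,d}  A: {a,b}

FIRST(A) = ["a", "b"]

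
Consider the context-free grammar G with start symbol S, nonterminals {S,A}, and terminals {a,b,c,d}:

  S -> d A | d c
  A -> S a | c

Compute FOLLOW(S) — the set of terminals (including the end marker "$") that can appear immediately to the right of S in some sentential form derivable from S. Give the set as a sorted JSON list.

FIRST sets, iterate to fixpoint:
[1]
  A via A→c: +{c}
  S via S→d A: +{d}
  FIRST[S]={d}  FIRST[A]={c}
[2]
  A via A→S a: +{d}
  FIRST[S]={d}  FIRST[A]={c,d}
[3] (stable)
  FIRST[S]={d}  FIRST[A]={c,d}

Compute FOLLOW by fixpoint:
initialize: $ ∈ FOLLOW(S)
[1]
  A→S a: FOLLOW(S) ⊇ FIRST(a) = {a}; new: +{a}
  S→d A: FOLLOW(A) ⊇ FOLLOW(S) ⊇ {$,a}; new: +{$,a}
  FOLLOW(S)={$,a}  FOLLOW(A)={$,a}
[2] (no change)
  FOLLOW(S)={$,a}  FOLLOW(A)={$,a}

FOLLOW(S) = ["$", "a"]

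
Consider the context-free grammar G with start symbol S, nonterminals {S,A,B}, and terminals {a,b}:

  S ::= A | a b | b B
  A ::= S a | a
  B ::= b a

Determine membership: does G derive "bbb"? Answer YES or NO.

Convert to CNF:
  S -> S T0 | T0 T1 | T1 B | a
  A -> S T0 | a
  B -> T1 T0
  T0 -> a
  T1 -> b

CYK table (by increasing span):
  T[0,0] 'b' = {T1}  orig:{}
  T[1,1] 'b' = {T1}  orig:{}
  T[2,2] 'b' = {T1}  orig:{}
  T[0,1] 'bb' = ∅
  T[1,2] 'bb' = ∅
  T[0,2] 'bbb' = ∅

S ∉ T[0,2] ⇒ NO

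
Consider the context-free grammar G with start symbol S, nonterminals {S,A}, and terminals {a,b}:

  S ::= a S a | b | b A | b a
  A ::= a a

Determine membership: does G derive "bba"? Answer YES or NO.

Convert to CNF:
  S -> T0 X2 | T1 A | T1 T0 | b
  A -> T0 T0
  T0 -> a
  T1 -> b
  X2 -> S T0

Fill CYK table bottom-up:
  cell(0,0) b: {S,T1}  orig:{S}
  cell(1,1) b: {S,T1}  orig:{S}
  cell(2,2) a: {T0}  orig:{}
  cell(0,1) bb: ∅
  cell(1,2) ba: {S,X2}  orig:{S}
  cell(0,2) bba: ∅

S ∉ T[0,2] ⇒ NO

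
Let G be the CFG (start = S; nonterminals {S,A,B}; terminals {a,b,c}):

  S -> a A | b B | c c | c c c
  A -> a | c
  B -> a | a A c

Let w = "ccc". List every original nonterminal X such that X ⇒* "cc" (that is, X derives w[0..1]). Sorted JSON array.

Convert to CNF:
  S -> T0 A | T1 T1 | T1 X4 | T2 B
  A -> a | c
  B -> T0 X3 | a
  T0 -> a
  T1 -> c
  T2 -> b
  X3 -> A T1
  X4 -> T1 T1

CYK table (by increasing span), restricted to cells inside w[0..1]:
  cell(0,0) c: {A,T1}  orig:{A}
  cell(1,1) c: {A,T1}  orig:{A}
  cell(0,1) cc: {S,X3,X4}  orig:{S}

Original NTs in T[0,1] deriving "cc": ["S"]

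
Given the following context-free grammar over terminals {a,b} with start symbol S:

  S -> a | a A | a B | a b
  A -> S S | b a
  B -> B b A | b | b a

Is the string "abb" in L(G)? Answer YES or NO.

CNF form of G:
  S -> T1 A | T1 B | T1 T0 | a
  A -> S S | T0 T1
  B -> B X2 | T0 T1 | b
  T0 -> b
  T1 -> a
  X2 -> T0 A

CYK fill:
  T[0,0] 'a' = {S,T1}  orig:{S}
  T[1,1] 'b' = {B,T0}  orig:{B}
  T[2,2] 'b' = {B,T0}  orig:{B}
  T[0,1] 'ab' = {S}
  T[1,2] 'bb' = ∅
  T[0,2] 'abb' = ∅

S ∉ T[0,2] ⇒ NO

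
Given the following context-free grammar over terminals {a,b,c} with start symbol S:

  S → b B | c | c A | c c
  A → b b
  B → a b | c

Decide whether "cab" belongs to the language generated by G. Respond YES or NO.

CNF form of G:
  S -> T0 B | T2 A | T2 T2 | c
  A -> T0 T0
  B -> T1 T0 | c
  T0 -> b
  T1 -> a
  T2 -> c

CYK fill:
  [0..0]={B,S,T2}  "c"  orig:{B,S}
  [1..1]={T1}  "a"  orig:{}
  [2..2]={T0}  "b"  orig:{}
  [0..1]=∅  "ca"
  [1..2]={B}  "ab"
  [0..2]=∅  "cab"

S ∉ T[0,2] ⇒ NO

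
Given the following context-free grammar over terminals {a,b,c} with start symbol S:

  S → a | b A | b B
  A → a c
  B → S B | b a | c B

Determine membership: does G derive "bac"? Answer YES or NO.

CNF form of G:
  S -> T2 A | T2 B | a
  A -> T0 T1
  B -> S B | T1 B | T2 T0
  T0 -> a
  T1 -> c
  T2 -> b

CYK table (by increasing span):
  T[0,0] 'b' = {T2}  orig:{}
  T[1,1] 'a' = {S,T0}  orig:{S}
  T[2,2] 'c' = {T1}  orig:{}
  T[0,1] 'ba' = {B}
  T[1,2] 'ac' = {A}
  T[0,2] 'bac' = {S}

S ∈ T[0,2] ⇒ YES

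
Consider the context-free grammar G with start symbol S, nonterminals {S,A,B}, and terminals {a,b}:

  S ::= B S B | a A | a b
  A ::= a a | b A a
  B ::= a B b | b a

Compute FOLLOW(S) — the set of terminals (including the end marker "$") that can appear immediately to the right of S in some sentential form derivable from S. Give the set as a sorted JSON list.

Compute FIRST by fixpoint:
[1]
  A via A→a a: +{a}
  A via A→b A a: +{b}
  B via B→a B b: +{a}
  B via B→b a: +{b}
  S via S→B S B: +{a,b}
  S: {a,b}  A: {a,b}  B: {a,b}
[2] (no change)
  S: {a,b}  A: {a,b}  B: {a,b}

FOLLOW iteration:
FOLLOW(S) := {$}
round 1:
  A→b A a: FOLLOW(A) ⊇ FIRST(a) = {a}; new: +{a}
  B→a B b: FOLLOW(B) ⊇ FIRST(b) = {b}; new: +{b}
  S→B S B: FOLLOW(B) ⊇ FIRST(S) = {a,b}; new: +{a}
  S→B S B: FOLLOW(S) ⊇ FIRST(B) = {a,b}; new: +{a,b}
  S→B S B: FOLLOW(B) ⊇ FOLLOW(S) ⊇ {$,a,b}; new: +{$}
  S→a A: FOLLOW(A) ⊇ FOLLOW(S) ⊇ {$,a,b}; new: +{$,b}
  FOLLOW(S)={$,a,b}  FOLLOW(A)={$,a,b}  FOLLOW(B)={$,a,b}
round 2: done
  FOLLOW(S)={$,a,b}  FOLLOW(A)={$,a,b}  FOLLOW(B)={$,a,b}

FOLLOW(S) = ["$", "a", "b"]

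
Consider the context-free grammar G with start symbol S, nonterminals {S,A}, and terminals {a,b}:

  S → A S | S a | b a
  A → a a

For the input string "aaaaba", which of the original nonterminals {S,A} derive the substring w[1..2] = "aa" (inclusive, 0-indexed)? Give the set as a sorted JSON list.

CNF form of G:
  S -> A S | S T0 | T1 T0
  A -> T0 T0
  T0 -> a
  T1 -> b

CYK fill — only the sub-triangle for w[1..2]:
  [1..1]={T0}  "a"  orig:{}
  [2..2]={T0}  "a"  orig:{}
  [1..2]={A}  "aa"

Original NTs in T[1,2] deriving "aa": ["A"]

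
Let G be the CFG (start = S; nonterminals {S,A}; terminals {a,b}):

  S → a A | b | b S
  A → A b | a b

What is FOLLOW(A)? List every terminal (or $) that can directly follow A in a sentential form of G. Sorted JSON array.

FIRST iteration:
pass 1:
  A via A→a b: +{a}
  S via S→a A: +{a}
  S via S→b: +{b}
  FIRST(S)={a,b}  FIRST(A)={a}
pass 2: (no change)
  FIRST(S)={a,b}  FIRST(A)={a}

FOLLOW iteration:
initialize: $ ∈ FOLLOW(S)
pass 1:
  A→A b: FOLLOW(A) ⊇ FIRST(b) = {b}; new: +{b}
  S→a A: FOLLOW(A) ⊇ FOLLOW(S) ⊇ {$}; new: +{$}
  FOLLOW(S)={$}  FOLLOW(A)={$,b}
pass 2: (no change)
  FOLLOW(S)={$}  FOLLOW(A)={$,b}

FOLLOW(A) = ["$", "b"]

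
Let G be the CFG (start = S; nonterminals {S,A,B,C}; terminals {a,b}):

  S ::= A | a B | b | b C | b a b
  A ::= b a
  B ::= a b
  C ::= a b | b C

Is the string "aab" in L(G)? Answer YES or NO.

Convert to CNF:
  S -> T0 C | T0 T1 | T0 X2 | T1 B | b
  A -> T0 T1
  B -> T1 T0
  C -> T0 C | T1 T0
  T0 -> b
  T1 -> a
  X2 -> T1 T0

Fill CYK table bottom-up:
  T[0,0] 'a' = {T1}  orig:{}
  T[1,1] 'a' = {T1}  orig:{}
  T[2,2] 'b' = {S,T0}  orig:{S}
  T[0,1] 'aa' = ∅
  T[1,2] 'ab' = {B,C,X2}  orig:{B,C}
  T[0,2] 'aab' = {S}

S ∈ T[0,2] ⇒ YES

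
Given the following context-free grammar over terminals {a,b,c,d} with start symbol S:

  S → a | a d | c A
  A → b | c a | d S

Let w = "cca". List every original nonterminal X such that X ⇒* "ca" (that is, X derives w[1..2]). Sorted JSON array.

CNF form of G:
  S -> T0 A | T1 T2 | a
  A -> T0 T1 | T2 S | b
  T0 -> c
  T1 -> a
  T2 -> d

Fill CYK table bottom-up — only the sub-triangle for w[1..2]:
  [1..1]={T0}  "c"  orig:{}
  [2..2]={S,T1}  "a"  orig:{S}
  [1..2]={A}  "ca"

Original NTs in T[1,2] deriving "ca": ["A"]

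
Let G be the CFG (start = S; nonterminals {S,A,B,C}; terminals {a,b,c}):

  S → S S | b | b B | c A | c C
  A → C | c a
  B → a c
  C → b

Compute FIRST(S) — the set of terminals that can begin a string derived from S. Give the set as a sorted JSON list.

FIRST iteration:
[1]
  A via A→c a: +{c}
  B via B→a c: +{a}
  C via C→b: +{b}
  S via S→b: +{b}
  S via S→c A: +{c}
  FIRST(S)={b,c}  FIRST(A)={c}  FIRST(B)={a}  FIRST(C)={b}
[2]
  A via A→C: +{b}
  FIRST(S)={b,c}  FIRST(A)={b,c}  FIRST(B)={a}  FIRST(C)={b}
[3] done
  FIRST(S)={b,c}  FIRST(A)={b,c}  FIRST(B)={a}  FIRST(C)={b}

FIRST(S) = ["b", "c"]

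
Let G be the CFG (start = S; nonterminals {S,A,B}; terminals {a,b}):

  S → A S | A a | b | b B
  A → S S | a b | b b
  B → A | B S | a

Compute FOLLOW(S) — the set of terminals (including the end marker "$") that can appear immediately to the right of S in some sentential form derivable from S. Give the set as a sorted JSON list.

Compute FIRST by fixpoint:
round 1:
  A via A→a b: +{a}
  A via A→b b: +{b}
  B via B→A: +{a,b}
  S via S→A S: +{a,b}
  S: {a,b}  A: {a,b}  B: {a,b}
round 2: (no change)
  S: {a,b}  A: {a,b}  B: {a,b}

FOLLOW sets:
initialize: $ ∈ FOLLOW(S)
[1]
  A→S S: FOLLOW(S) ⊇ FIRST(S) = {a,b}; new: +{a,b}
  B→B S: FOLLOW(B) ⊇ FIRST(S) = {a,b}; new: +{a,b}
  S→A S: FOLLOW(A) ⊇ FIRST(S) = {a,b}; new: +{a,b}
  S→b B: FOLLOW(B) ⊇ FOLLOW(S) ⊇ {$,a,b}; new: +{$}
  S: {$,a,b}  A: {a,b}  B: {$,a,b}
[2]
  B→A: FOLLOW(A) ⊇ FOLLOW(B) ⊇ {$,a,b}; new: +{$}
  S: {$,a,b}  A: {$,a,b}  B: {$,a,b}
[3] (stable)
  S: {$,a,b}  A: {$,a,b}  B: {$,a,b}

FOLLOW(S) = ["$", "a", "b"]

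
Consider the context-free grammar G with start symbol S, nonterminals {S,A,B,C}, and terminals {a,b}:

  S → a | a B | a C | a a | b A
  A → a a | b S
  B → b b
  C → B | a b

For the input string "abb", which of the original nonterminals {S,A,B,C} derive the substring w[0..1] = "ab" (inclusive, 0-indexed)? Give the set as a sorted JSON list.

CNF form of G:
  S -> T0 B | T0 C | T0 T0 | T1 A | a
  A -> T0 T0 | T1 S
  B -> T1 T1
  C -> T0 T1 | T1 T1
  T0 -> a
  T1 -> b

Fill CYK table bottom-up — only the sub-triangle for w[0..1]:
  T[0,0] 'a' = {S,T0}  orig:{S}
  T[1,1] 'b' = {T1}  orig:{}
  T[0,1] 'ab' = {C}

Original NTs in T[0,1] deriving "ab": ["C"]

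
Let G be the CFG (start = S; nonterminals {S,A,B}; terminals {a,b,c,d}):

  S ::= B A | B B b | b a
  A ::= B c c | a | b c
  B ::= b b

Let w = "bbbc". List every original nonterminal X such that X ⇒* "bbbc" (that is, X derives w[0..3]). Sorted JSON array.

CNF form of G:
  S -> B A | B X4 | T1 T2
  A -> B X3 | T1 T0 | a
  B -> T1 T1
  T0 -> c
  T1 -> b
  T2 -> a
  X3 -> T0 T0
  X4 -> B T1

CYK fill (cells [i..j] with 0 ≤ i ≤ j ≤ 3 only):
  T[0,0] 'b' = {T1}  orig:{}
  T[1,1] 'b' = {T1}  orig:{}
  T[2,2] 'b' = {T1}  orig:{}
  T[3,3] 'c' = {T0}  orig:{}
  T[0,1] 'bb' = {B}
  T[1,2] 'bb' = {B}
  T[2,3] 'bc' = {A}
  T[0,2] 'bbb' = {X4}  orig:{}
  T[1,3] 'bbc' = ∅
  T[0,3] 'bbbc' = {S}

Original NTs in T[0,3] deriving "bbbc": ["S"]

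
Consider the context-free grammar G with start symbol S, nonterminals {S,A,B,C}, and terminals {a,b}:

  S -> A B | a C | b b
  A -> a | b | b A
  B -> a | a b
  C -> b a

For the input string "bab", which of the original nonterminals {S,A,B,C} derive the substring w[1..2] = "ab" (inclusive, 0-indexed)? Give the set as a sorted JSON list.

CNF form of G:
  S -> A B | T0 T0 | T1 C
  A -> T0 A | a | b
  B -> T1 T0 | a
  C -> T0 T1
  T0 -> b
  T1 -> a

CYK fill, restricted to cells inside w[1..2]:
  T[1,1] 'a' = {A,B,T1}  orig:{A,B}
  T[2,2] 'b' = {A,T0}  orig:{A}
  T[1,2] 'ab' = {B}

Original NTs in T[1,2] deriving "ab": ["B"]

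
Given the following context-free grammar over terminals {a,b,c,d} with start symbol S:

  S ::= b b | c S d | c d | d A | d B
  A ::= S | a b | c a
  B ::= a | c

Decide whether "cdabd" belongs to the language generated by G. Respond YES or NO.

CNF form of G:
  S -> T1 T1 | T2 T3 | T2 X5 | T3 A | T3 B
  A -> T0 T1 | T1 T1 | T2 T0 | T2 T3 | T2 X4 | T3 A | T3 B
  B -> a | c
  T0 -> a
  T1 -> b
  T2 -> c
  T3 -> d
  X4 -> S T3
  X5 -> S T3

CYK fill:
  cell(0,0) c: {B,T2}  orig:{B}
  cell(1,1) d: {T3}  orig:{}
  cell(2,2) a: {B,T0}  orig:{B}
  cell(3,3) b: {T1}  orig:{}
  cell(4,4) d: {T3}  orig:{}
  cell(0,1) cd: {A,S}
  cell(1,2) da: {A,S}
  cell(2,3) ab: {A}
  cell(3,4) bd: ∅
  cell(0,2) cda: ∅
  cell(1,3) dab: {A,S}
  cell(2,4) abd: ∅
  cell(0,3) cdab: ∅
  cell(1,4) dabd: {X4,X5}  orig:{}
  cell(0,4) cdabd: {A,S}

S ∈ T[0,4] ⇒ YES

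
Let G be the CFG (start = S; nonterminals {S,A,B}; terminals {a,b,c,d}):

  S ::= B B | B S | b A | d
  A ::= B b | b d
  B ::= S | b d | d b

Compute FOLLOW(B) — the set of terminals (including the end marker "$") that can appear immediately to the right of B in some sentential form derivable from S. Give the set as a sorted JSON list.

FIRST sets, iterate to fixpoint:
iter 1:
  A via A→b d: +{b}
  B via B→b d: +{b}
  B via B→d b: +{d}
  S via S→B B: +{b,d}
  FIRST(S)={b,d}  FIRST(A)={b}  FIRST(B)={b,d}
iter 2:
  A via A→B b: +{d}
  FIRST(S)={b,d}  FIRST(A)={b,d}  FIRST(B)={b,d}
iter 3: (no change)
  FIRST(S)={b,d}  FIRST(A)={b,d}  FIRST(B)={b,d}

FOLLOW sets:
initialize: $ ∈ FOLLOW(S)
round 1:
  A→B b: FOLLOW(B) ⊇ FIRST(b) = {b}; new: +{b}
  B→S: FOLLOW(S) ⊇ FOLLOW(B) ⊇ {b}; new: +{b}
  S→B B: FOLLOW(B) ⊇ FIRST(B) = {b,d}; new: +{d}
  S→B B: FOLLOW(B) ⊇ FOLLOW(S) ⊇ {$,b}; new: +{$}
  S→b A: FOLLOW(A) ⊇ FOLLOW(S) ⊇ {$,b}; new: +{$,b}
  S: {$,b}  A: {$,b}  B: {$,b,d}
round 2:
  B→S: FOLLOW(S) ⊇ FOLLOW(B) ⊇ {$,b,d}; new: +{d}
  S→b A: FOLLOW(A) ⊇ FOLLOW(S) ⊇ {$,b,d}; new: +{d}
  S: {$,b,d}  A: {$,b,d}  B: {$,b,d}
round 3: done
  S: {$,b,d}  A: {$,b,d}  B: {$,b,d}

FOLLOW(B) = ["$", "b", "d"]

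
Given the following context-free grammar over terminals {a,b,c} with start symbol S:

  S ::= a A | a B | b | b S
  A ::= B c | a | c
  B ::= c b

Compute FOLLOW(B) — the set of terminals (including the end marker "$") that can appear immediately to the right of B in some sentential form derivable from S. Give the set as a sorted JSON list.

FIRST sets, iterate to fixpoint:
pass 1:
  A via A→a: +{a}
  A via A→c: +{c}
  B via B→c b: +{c}
  S via S→a A: +{a}
  S via S→b: +{b}
  FIRST(S)={a,b}  FIRST(A)={a,c}  FIRST(B)={c}
pass 2: (no change)
  FIRST(S)={a,b}  FIRST(A)={a,c}  FIRST(B)={c}

FOLLOW iteration:
FOLLOW(S) := {$}
iter 1:
  A→B c: FOLLOW(B) ⊇ FIRST(c) = {c}; new: +{c}
  S→a A: FOLLOW(A) ⊇ FOLLOW(S) ⊇ {$}; new: +{$}
  S→a B: FOLLOW(B) ⊇ FOLLOW(S) ⊇ {$}; new: +{$}
  FOLLOW(S)={$}  FOLLOW(A)={$}  FOLLOW(B)={$,c}
iter 2: — fixpoint
  FOLLOW(S)={$}  FOLLOW(A)={$}  FOLLOW(B)={$,c}

FOLLOW(B) = ["$", "c"]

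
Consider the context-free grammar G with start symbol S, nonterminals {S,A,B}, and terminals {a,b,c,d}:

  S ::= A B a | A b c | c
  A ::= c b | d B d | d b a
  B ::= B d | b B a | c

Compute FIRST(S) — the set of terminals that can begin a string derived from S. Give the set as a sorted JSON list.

Compute FIRST by fixpoint:
iter 1:
  A via A→c b: +{c}
  A via A→d B d: +{d}
  B via B→b B a: +{b}
  B via B→c: +{c}
  S via S→A B a: +{c,d}
  FIRST(S)={c,d}  FIRST(A)={c,d}  FIRST(B)={b,c}
iter 2: done
  FIRST(S)={c,d}  FIRST(A)={c,d}  FIRST(B)={b,c}

FIRST(S) = ["c", "d"]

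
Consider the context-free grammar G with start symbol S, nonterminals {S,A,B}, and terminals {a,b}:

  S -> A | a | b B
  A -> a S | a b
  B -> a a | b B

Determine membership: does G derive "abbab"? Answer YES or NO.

Convert to CNF:
  S -> T0 S | T0 T1 | T1 B | a
  A -> T0 S | T0 T1
  B -> T0 T0 | T1 B
  T0 -> a
  T1 -> b

CYK table (by increasing span):
  [0..0]={S,T0}  "a"  orig:{S}
  [1..1]={T1}  "b"  orig:{}
  [2..2]={T1}  "b"  orig:{}
  [3..3]={S,T0}  "a"  orig:{S}
  [4..4]={T1}  "b"  orig:{}
  [0..1]={A,S}  "ab"
  [1..2]=∅  "bb"
  [2..3]=∅  "ba"
  [3..4]={A,S}  "ab"
  [0..2]=∅  "abb"
  [1..3]=∅  "bba"
  [2..4]=∅  "bab"
  [0..3]=∅  "abba"
  [1..4]=∅  "bbab"
  [0..4]=∅  "abbab"

S ∉ T[0,4] ⇒ NO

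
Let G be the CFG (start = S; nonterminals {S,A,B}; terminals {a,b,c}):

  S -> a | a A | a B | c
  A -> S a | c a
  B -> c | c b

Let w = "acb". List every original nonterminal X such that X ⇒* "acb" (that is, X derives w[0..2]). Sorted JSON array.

Convert to CNF:
  S -> T0 A | T0 B | a | c
  A -> S T0 | T1 T0
  B -> T1 T2 | c
  T0 -> a
  T1 -> c
  T2 -> b

Fill CYK table bottom-up (cells [i..j] with 0 ≤ i ≤ j ≤ 2 only):
  T[0,0] 'a' = {S,T0}  orig:{S}
  T[1,1] 'c' = {B,S,T1}  orig:{B,S}
  T[2,2] 'b' = {T2}  orig:{}
  T[0,1] 'ac' = {S}
  T[1,2] 'cb' = {B}
  T[0,2] 'acb' = {S}

Original NTs in T[0,2] deriving "acb": ["S"]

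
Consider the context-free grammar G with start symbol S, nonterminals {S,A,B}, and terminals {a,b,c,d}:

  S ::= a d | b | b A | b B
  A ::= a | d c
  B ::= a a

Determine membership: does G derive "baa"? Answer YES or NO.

Convert to CNF:
  S -> T2 T0 | T3 A | T3 B | b
  A -> T0 T1 | a
  B -> T2 T2
  T0 -> d
  T1 -> c
  T2 -> a
  T3 -> b

CYK table (by increasing span):
  T[0,0] 'b' = {S,T3}  orig:{S}
  T[1,1] 'a' = {A,T2}  orig:{A}
  T[2,2] 'a' = {A,T2}  orig:{A}
  T[0,1] 'ba' = {S}
  T[1,2] 'aa' = {B}
  T[0,2] 'baa' = {S}

S ∈ T[0,2] ⇒ YES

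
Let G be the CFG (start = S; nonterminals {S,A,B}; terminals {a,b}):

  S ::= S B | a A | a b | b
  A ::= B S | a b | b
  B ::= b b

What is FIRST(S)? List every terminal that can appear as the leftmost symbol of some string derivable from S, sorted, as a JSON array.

FIRST sets, iterate to fixpoint:
iter 1:
  A via A→a b: +{a}
  A via A→b: +{b}
  B via B→b b: +{b}
  S via S→a A: +{a}
  S via S→b: +{b}
  FIRST(S)={a,b}  FIRST(A)={a,b}  FIRST(B)={b}
iter 2: done
  FIRST(S)={a,b}  FIRST(A)={a,b}  FIRST(B)={b}

FIRST(S) = ["a", "b"]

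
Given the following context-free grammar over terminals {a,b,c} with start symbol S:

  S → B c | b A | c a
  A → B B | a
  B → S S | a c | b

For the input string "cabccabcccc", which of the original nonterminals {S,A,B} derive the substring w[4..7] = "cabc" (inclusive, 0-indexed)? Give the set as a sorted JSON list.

Convert to CNF:
  S -> B T1 | T1 T0 | T2 A
  A -> B B | a
  B -> S S | T0 T1 | b
  T0 -> a
  T1 -> c
  T2 -> b

CYK table (by increasing span) (cells [i..j] with 4 ≤ i ≤ j ≤ 7 only):
  cell(4,4) c: {T1}  orig:{}
  cell(5,5) a: {A,T0}  orig:{A}
  cell(6,6) b: {B,T2}  orig:{B}
  cell(7,7) c: {T1}  orig:{}
  cell(4,5) ca: {S}
  cell(5,6) ab: ∅
  cell(6,7) bc: {S}
  cell(4,6) cab: ∅
  cell(5,7) abc: ∅
  cell(4,7) cabc: {B}

Original NTs in T[4,7] deriving "cabc": ["B"]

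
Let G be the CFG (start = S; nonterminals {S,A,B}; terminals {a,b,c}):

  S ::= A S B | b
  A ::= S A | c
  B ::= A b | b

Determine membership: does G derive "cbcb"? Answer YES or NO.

CNF form of G:
  S -> A X1 | b
  A -> S A | c
  B -> A T0 | b
  T0 -> b
  X1 -> S B

CYK fill:
  [0..0]={A}  "c"
  [1..1]={B,S,T0}  "b"  orig:{B,S}
  [2..2]={A}  "c"
  [3..3]={B,S,T0}  "b"  orig:{B,S}
  [0..1]={B}  "cb"
  [1..2]={A}  "bc"
  [2..3]={B}  "cb"
  [0..2]=∅  "cbc"
  [1..3]={B,X1}  "bcb"  orig:{B}
  [0..3]={S}  "cbcb"

S ∈ T[0,3] ⇒ YES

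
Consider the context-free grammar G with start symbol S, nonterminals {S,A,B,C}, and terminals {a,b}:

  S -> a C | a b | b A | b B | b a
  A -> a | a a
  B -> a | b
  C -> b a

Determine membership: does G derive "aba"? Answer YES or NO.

Convert to CNF:
  S -> T0 C | T0 T1 | T1 A | T1 B | T1 T0
  A -> T0 T0 | a
  B -> a | b
  C -> T1 T0
  T0 -> a
  T1 -> b

CYK table (by increasing span):
  T[0,0] 'a' = {A,B,T0}  orig:{A,B}
  T[1,1] 'b' = {B,T1}  orig:{B}
  T[2,2] 'a' = {A,B,T0}  orig:{A,B}
  T[0,1] 'ab' = {S}
  T[1,2] 'ba' = {C,S}
  T[0,2] 'aba' = {S}

S ∈ T[0,2] ⇒ YES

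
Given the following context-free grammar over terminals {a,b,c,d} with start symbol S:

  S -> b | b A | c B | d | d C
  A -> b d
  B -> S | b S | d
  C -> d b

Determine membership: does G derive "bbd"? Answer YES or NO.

CNF form of G:
  S -> T0 A | T1 C | T2 B | b | d
  A -> T0 T1
  B -> T0 A | T0 S | T1 C | T2 B | b | d
  C -> T1 T0
  T0 -> b
  T1 -> d
  T2 -> c

CYK fill:
  T[0,0] 'b' = {B,S,T0}  orig:{B,S}
  T[1,1] 'b' = {B,S,T0}  orig:{B,S}
  T[2,2] 'd' = {B,S,T1}  orig:{B,S}
  T[0,1] 'bb' = {B}
  T[1,2] 'bd' = {A,B}
  T[0,2] 'bbd' = {B,S}

S ∈ T[0,2] ⇒ YES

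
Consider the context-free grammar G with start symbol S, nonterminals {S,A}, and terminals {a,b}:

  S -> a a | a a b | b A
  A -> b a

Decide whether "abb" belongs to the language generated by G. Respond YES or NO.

CNF form of G:
  S -> T0 A | T1 T1 | T1 X2
  A -> T0 T1
  T0 -> b
  T1 -> a
  X2 -> T1 T0

CYK table (by increasing span):
  T[0,0] 'a' = {T1}  orig:{}
  T[1,1] 'b' = {T0}  orig:{}
  T[2,2] 'b' = {T0}  orig:{}
  T[0,1] 'ab' = {X2}  orig:{}
  T[1,2] 'bb' = ∅
  T[0,2] 'abb' = ∅

S ∉ T[0,2] ⇒ NO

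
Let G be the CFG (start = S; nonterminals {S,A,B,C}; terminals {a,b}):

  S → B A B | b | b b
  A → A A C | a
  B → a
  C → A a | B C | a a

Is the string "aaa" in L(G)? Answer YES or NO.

CNF form of G:
  S -> B X3 | T1 T1 | b
  A -> A X2 | a
  B -> a
  C -> A T0 | B C | T0 T0
  T0 -> a
  T1 -> b
  X2 -> A C
  X3 -> A B

CYK fill:
  [0..0]={A,B,T0}  "a"  orig:{A,B}
  [1..1]={A,B,T0}  "a"  orig:{A,B}
  [2..2]={A,B,T0}  "a"  orig:{A,B}
  [0..1]={C,X3}  "aa"  orig:{C}
  [1..2]={C,X3}  "aa"  orig:{C}
  [0..2]={C,S,X2}  "aaa"  orig:{C,S}

S ∈ T[0,2] ⇒ YES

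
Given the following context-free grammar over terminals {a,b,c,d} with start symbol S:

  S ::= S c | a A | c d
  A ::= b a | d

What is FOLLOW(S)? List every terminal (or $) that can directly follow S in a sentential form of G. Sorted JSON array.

FIRST iteration:
iter 1:
  A via A→b a: +{b}
  A via A→d: +{d}
  S via S→a A: +{a}
  S via S→c d: +{c}
  FIRST[S]={a,c}  FIRST[A]={b,d}
iter 2: done
  FIRST[S]={a,c}  FIRST[A]={b,d}

FOLLOW sets:
initialize: $ ∈ FOLLOW(S)
iter 1:
  S→S c: FOLLOW(S) ⊇ FIRST(c) = {c}; new: +{c}
  S→a A: FOLLOW(A) ⊇ FOLLOW(S) ⊇ {$,c}; new: +{$,c}
  S: {$,c}  A: {$,c}
iter 2: done
  S: {$,c}  A: {$,c}

FOLLOW(S) = ["$", "c"]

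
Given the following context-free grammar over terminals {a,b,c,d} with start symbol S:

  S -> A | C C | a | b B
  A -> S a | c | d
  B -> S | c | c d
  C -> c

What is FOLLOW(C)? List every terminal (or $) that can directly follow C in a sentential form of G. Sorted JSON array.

Compute FIRST by fixpoint:
[1]
  A via A→c: +{c}
  A via A→d: +{d}
  B via B→c: +{c}
  C via C→c: +{c}
  S via S→A: +{c,d}
  S via S→a: +{a}
  S via S→b B: +{b}
  FIRST(S)={a,b,c,d}  FIRST(A)={c,d}  FIRST(B)={c}  FIRST(C)={c}
[2]
  A via A→S a: +{a,b}
  B via B→S: +{a,b,d}
  FIRST(S)={a,b,c,d}  FIRST(A)={a,b,c,d}  FIRST(B)={a,b,c,d}  FIRST(C)={c}
[3] — fixpoint
  FIRST(S)={a,b,c,d}  FIRST(A)={a,b,c,d}  FIRST(B)={a,b,c,d}  FIRST(C)={c}

Compute FOLLOW by fixpoint:
FOLLOW(S) := {$}
[1]
  A→S a: FOLLOW(S) ⊇ FIRST(a) = {a}; new: +{a}
  S→A: FOLLOW(A) ⊇ FOLLOW(S) ⊇ {$,a}; new: +{$,a}
  S→C C: FOLLOW(C) ⊇ FIRST(C) = {c}; new: +{c}
  S→C C: FOLLOW(C) ⊇ FOLLOW(S) ⊇ {$,a}; new: +{$,a}
  S→b B: FOLLOW(B) ⊇ FOLLOW(S) ⊇ {$,a}; new: +{$,a}
  FOLLOW(S)={$,a}  FOLLOW(A)={$,a}  FOLLOW(B)={$,a}  FOLLOW(C)={$,a,c}
[2] (no change)
  FOLLOW(S)={$,a}  FOLLOW(A)={$,a}  FOLLOW(B)={$,a}  FOLLOW(C)={$,a,c}

FOLLOW(C) = ["$", "a", "c"]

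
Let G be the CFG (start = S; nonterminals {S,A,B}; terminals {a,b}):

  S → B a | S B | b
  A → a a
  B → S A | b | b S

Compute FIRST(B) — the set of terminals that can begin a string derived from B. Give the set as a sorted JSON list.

FIRST iteration:
pass 1:
  A via A→a a: +{a}
  B via B→b: +{b}
  S via S→B a: +{b}
  FIRST[S]={b}  FIRST[A]={a}  FIRST[B]={b}
pass 2: (no change)
  FIRST[S]={b}  FIRST[A]={a}  FIRST[B]={b}

FIRST(B) = ["b"]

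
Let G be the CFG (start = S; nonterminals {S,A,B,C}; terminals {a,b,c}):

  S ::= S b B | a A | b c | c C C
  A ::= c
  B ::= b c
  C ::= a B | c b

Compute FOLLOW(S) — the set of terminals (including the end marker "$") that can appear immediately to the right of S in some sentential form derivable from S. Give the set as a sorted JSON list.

FIRST iteration:
round 1:
  A via A→c: +{c}
  B via B→b c: +{b}
  C via C→a B: +{a}
  C via C→c b: +{c}
  S via S→a A: +{a}
  S via S→b c: +{b}
  S via S→c C C: +{c}
  S: {a,b,c}  A: {c}  B: {b}  C: {a,c}
round 2: (stable)
  S: {a,b,c}  A: {c}  B: {b}  C: {a,c}

Compute FOLLOW by fixpoint:
initialize: $ ∈ FOLLOW(S)
iter 1:
  S→S b B: FOLLOW(S) ⊇ FIRST(b) = {b}; new: +{b}
  S→S b B: FOLLOW(B) ⊇ FOLLOW(S) ⊇ {$,b}; new: +{$,b}
  S→a A: FOLLOW(A) ⊇ FOLLOW(S) ⊇ {$,b}; new: +{$,b}
  S→c C C: FOLLOW(C) ⊇ FIRST(C) = {a,c}; new: +{a,c}
  S→c C C: FOLLOW(C) ⊇ FOLLOW(S) ⊇ {$,b}; new: +{$,b}
  FOLLOW(S)={$,b}  FOLLOW(A)={$,b}  FOLLOW(B)={$,b}  FOLLOW(C)={$,a,b,c}
iter 2:
  C→a B: FOLLOW(B) ⊇ FOLLOW(C) ⊇ {$,a,b,c}; new: +{a,c}
  FOLLOW(S)={$,b}  FOLLOW(A)={$,b}  FOLLOW(B)={$,a,b,c}  FOLLOW(C)={$,a,b,c}
iter 3: (stable)
  FOLLOW(S)={$,b}  FOLLOW(A)={$,b}  FOLLOW(B)={$,a,b,c}  FOLLOW(C)={$,a,b,c}

FOLLOW(S) = ["$", "b"]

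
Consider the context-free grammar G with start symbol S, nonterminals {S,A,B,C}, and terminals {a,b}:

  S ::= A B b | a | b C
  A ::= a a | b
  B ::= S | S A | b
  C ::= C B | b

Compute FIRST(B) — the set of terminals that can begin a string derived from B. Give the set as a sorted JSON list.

Compute FIRST by fixpoint:
iter 1:
  A via A→a a: +{a}
  A via A→b: +{b}
  B via B→b: +{b}
  C via C→b: +{b}
  S via S→A B b: +{a,b}
  FIRST[S]={a,b}  FIRST[A]={a,b}  FIRST[B]={b}  FIRST[C]={b}
iter 2:
  B via B→S: +{a}
  FIRST[S]={a,b}  FIRST[A]={a,b}  FIRST[B]={a,b}  FIRST[C]={b}
iter 3: (no change)
  FIRST[S]={a,b}  FIRST[A]={a,b}  FIRST[B]={a,b}  FIRST[C]={b}

FIRST(B) = ["a", "b"]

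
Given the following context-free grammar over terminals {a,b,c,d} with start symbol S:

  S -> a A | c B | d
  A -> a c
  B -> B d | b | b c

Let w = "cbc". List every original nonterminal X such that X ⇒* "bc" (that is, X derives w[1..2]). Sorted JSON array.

Convert to CNF:
  S -> T0 A | T1 B | d
  A -> T0 T1
  B -> B T2 | T3 T1 | b
  T0 -> a
  T1 -> c
  T2 -> d
  T3 -> b

Fill CYK table bottom-up — only the sub-triangle for w[1..2]:
  cell(1,1) b: {B,T3}  orig:{B}
  cell(2,2) c: {T1}  orig:{}
  cell(1,2) bc: {B}

Original NTs in T[1,2] deriving "bc": ["B"]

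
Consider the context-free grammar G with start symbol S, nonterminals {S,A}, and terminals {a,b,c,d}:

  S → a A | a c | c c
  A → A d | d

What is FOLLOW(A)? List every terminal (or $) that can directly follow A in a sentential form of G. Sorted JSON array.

FIRST iteration:
pass 1:
  A via A→d: +{d}
  S via S→a A: +{a}
  S via S→c c: +{c}
  FIRST[S]={a,c}  FIRST[A]={d}
pass 2: (no change)
  FIRST[S]={a,c}  FIRST[A]={d}

FOLLOW iteration:
seed FOLLOW(S) with $
pass 1:
  A→A d: FOLLOW(A) ⊇ FIRST(d) = {d}; new: +{d}
  S→a A: FOLLOW(A) ⊇ FOLLOW(S) ⊇ {$}; new: +{$}
  FOLLOW[S]={$}  FOLLOW[A]={$,d}
pass 2: (stable)
  FOLLOW[S]={$}  FOLLOW[A]={$,d}

FOLLOW(A) = ["$", "d"]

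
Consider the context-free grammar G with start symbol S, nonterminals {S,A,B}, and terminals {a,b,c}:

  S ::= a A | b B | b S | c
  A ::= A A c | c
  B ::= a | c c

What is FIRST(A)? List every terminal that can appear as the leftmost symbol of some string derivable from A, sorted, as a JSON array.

Compute FIRST by fixpoint:
iter 1:
  A via A→c: +{c}
  B via B→a: +{a}
  B via B→c c: +{c}
  S via S→a A: +{a}
  S via S→b B: +{b}
  S via S→c: +{c}
  FIRST[S]={a,b,c}  FIRST[A]={c}  FIRST[B]={a,c}
iter 2: — fixpoint
  FIRST[S]={a,b,c}  FIRST[A]={c}  FIRST[B]={a,c}

FIRST(A) = ["c"]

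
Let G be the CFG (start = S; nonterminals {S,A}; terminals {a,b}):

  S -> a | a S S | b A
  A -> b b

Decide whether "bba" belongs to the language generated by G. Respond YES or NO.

CNF form of G:
  S -> T0 A | T1 X2 | a
  A -> T0 T0
  T0 -> b
  T1 -> a
  X2 -> S S

Fill CYK table bottom-up:
  cell(0,0) b: {T0}  orig:{}
  cell(1,1) b: {T0}  orig:{}
  cell(2,2) a: {S,T1}  orig:{S}
  cell(0,1) bb: {A}
  cell(1,2) ba: ∅
  cell(0,2) bba: ∅

S ∉ T[0,2] ⇒ NO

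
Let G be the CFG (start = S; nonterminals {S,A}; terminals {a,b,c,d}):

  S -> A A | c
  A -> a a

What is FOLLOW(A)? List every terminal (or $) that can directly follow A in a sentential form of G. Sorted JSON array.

FIRST iteration:
iter 1:
  A via A→a a: +{a}
  S via S→A A: +{a}
  S via S→c: +{c}
  FIRST(S)={a,c}  FIRST(A)={a}
iter 2: — fixpoint
  FIRST(S)={a,c}  FIRST(A)={a}

Compute FOLLOW by fixpoint:
seed FOLLOW(S) with $
round 1:
  S→A A: FOLLOW(A) ⊇ FIRST(A) = {a}; new: +{a}
  S→A A: FOLLOW(A) ⊇ FOLLOW(S) ⊇ {$}; new: +{$}
  FOLLOW(S)={$}  FOLLOW(A)={$,a}
round 2: done
  FOLLOW(S)={$}  FOLLOW(A)={$,a}

FOLLOW(A) = ["$", "a"]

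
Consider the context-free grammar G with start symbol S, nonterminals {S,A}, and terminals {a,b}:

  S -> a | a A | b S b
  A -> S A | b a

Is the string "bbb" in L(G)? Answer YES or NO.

Convert to CNF:
  S -> T0 X2 | T1 A | a
  A -> S A | T0 T1
  T0 -> b
  T1 -> a
  X2 -> S T0

CYK table (by increasing span):
  T[0,0] 'b' = {T0}  orig:{}
  T[1,1] 'b' = {T0}  orig:{}
  T[2,2] 'b' = {T0}  orig:{}
  T[0,1] 'bb' = ∅
  T[1,2] 'bb' = ∅
  T[0,2] 'bbb' = ∅

S ∉ T[0,2] ⇒ NO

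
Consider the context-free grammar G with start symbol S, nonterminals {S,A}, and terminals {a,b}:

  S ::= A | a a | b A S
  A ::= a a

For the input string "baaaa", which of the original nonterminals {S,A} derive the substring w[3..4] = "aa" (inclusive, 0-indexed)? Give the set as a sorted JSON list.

CNF form of G:
  S -> T0 T0 | T1 X2
  A -> T0 T0
  T0 -> a
  T1 -> b
  X2 -> A S

CYK table (by increasing span), restricted to cells inside w[3..4]:
  cell(3,3) a: {T0}  orig:{}
  cell(4,4) a: {T0}  orig:{}
  cell(3,4) aa: {A,S}

Original NTs in T[3,4] deriving "aa": ["A", "S"]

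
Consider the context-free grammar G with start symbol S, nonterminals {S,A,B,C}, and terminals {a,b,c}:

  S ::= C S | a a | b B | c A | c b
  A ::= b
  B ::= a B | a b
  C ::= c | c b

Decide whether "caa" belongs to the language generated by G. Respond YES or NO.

Convert to CNF:
  S -> C S | T0 T0 | T1 B | T2 A | T2 T1
  A -> b
  B -> T0 B | T0 T1
  C -> T2 T1 | c
  T0 -> a
  T1 -> b
  T2 -> c

CYK table (by increasing span):
  [0..0]={C,T2}  "c"  orig:{C}
  [1..1]={T0}  "a"  orig:{}
  [2..2]={T0}  "a"  orig:{}
  [0..1]=∅  "ca"
  [1..2]={S}  "aa"
  [0..2]={S}  "caa"

S ∈ T[0,2] ⇒ YES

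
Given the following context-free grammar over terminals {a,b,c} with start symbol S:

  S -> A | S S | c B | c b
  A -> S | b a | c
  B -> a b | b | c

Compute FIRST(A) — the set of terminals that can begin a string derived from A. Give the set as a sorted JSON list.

Compute FIRST by fixpoint:
round 1:
  A via A→b a: +{b}
  A via A→c: +{c}
  B via B→a b: +{a}
  B via B→b: +{b}
  B via B→c: +{c}
  S via S→A: +{b,c}
  S: {b,c}  A: {b,c}  B: {a,b,c}
round 2: (stable)
  S: {b,c}  A: {b,c}  B: {a,b,c}

FIRST(A) = ["b", "c"]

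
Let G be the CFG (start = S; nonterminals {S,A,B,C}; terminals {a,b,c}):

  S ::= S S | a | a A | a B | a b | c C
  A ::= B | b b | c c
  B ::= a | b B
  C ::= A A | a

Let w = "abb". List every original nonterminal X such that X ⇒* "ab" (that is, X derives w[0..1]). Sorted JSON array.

Convert to CNF:
  S -> S S | T1 C | T2 A | T2 B | T2 T0 | a
  A -> T0 B | T0 T0 | T1 T1 | a
  B -> T0 B | a
  C -> A A | a
  T0 -> b
  T1 -> c
  T2 -> a

CYK fill (cells [i..j] with 0 ≤ i ≤ j ≤ 1 only):
  cell(0,0) a: {A,B,C,S,T2}  orig:{A,B,C,S}
  cell(1,1) b: {T0}  orig:{}
  cell(0,1) ab: {S}

Original NTs in T[0,1] deriving "ab": ["S"]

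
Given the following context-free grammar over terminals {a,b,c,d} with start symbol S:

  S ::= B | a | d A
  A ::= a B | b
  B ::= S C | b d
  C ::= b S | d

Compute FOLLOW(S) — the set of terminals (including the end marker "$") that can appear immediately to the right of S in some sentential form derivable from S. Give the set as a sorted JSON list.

Compute FIRST by fixpoint:
pass 1:
  A via A→a B: +{a}
  A via A→b: +{b}
  B via B→b d: +{b}
  C via C→b S: +{b}
  C via C→d: +{d}
  S via S→B: +{b}
  S via S→a: +{a}
  S via S→d A: +{d}
  FIRST(S)={a,b,d}  FIRST(A)={a,b}  FIRST(B)={b}  FIRST(C)={b,d}
pass 2:
  B via B→S C: +{a,d}
  FIRST(S)={a,b,d}  FIRST(A)={a,b}  FIRST(B)={a,b,d}  FIRST(C)={b,d}
pass 3: — fixpoint
  FIRST(S)={a,b,d}  FIRST(A)={a,b}  FIRST(B)={a,b,d}  FIRST(C)={b,d}

FOLLOW sets:
seed FOLLOW(S) with $
round 1:
  B→S C: FOLLOW(S) ⊇ FIRST(C) = {b,d}; new: +{b,d}
  S→B: FOLLOW(B) ⊇ FOLLOW(S) ⊇ {$,b,d}; new: +{$,b,d}
  S→d A: FOLLOW(A) ⊇ FOLLOW(S) ⊇ {$,b,d}; new: +{$,b,d}
  FOLLOW[S]={$,b,d}  FOLLOW[A]={$,b,d}  FOLLOW[B]={$,b,d}  FOLLOW[C]={}
round 2:
  B→S C: FOLLOW(C) ⊇ FOLLOW(B) ⊇ {$,b,d}; new: +{$,b,d}
  FOLLOW[S]={$,b,d}  FOLLOW[A]={$,b,d}  FOLLOW[B]={$,b,d}  FOLLOW[C]={$,b,d}
round 3: done
  FOLLOW[S]={$,b,d}  FOLLOW[A]={$,b,d}  FOLLOW[B]={$,b,d}  FOLLOW[C]={$,b,d}

FOLLOW(S) = ["$", "b", "d"]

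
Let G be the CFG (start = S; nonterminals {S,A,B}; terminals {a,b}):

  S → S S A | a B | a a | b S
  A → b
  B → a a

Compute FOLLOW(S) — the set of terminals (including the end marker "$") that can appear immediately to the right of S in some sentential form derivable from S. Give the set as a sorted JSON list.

Compute FIRST by fixpoint:
pass 1:
  A via A→b: +{b}
  B via B→a a: +{a}
  S via S→a B: +{a}
  S via S→b S: +{b}
  S: {a,b}  A: {b}  B: {a}
pass 2: — fixpoint
  S: {a,b}  A: {b}  B: {a}

FOLLOW iteration:
FOLLOW(S) := {$}
round 1:
  S→S S A: FOLLOW(S) ⊇ FIRST(S) = {a,b}; new: +{a,b}
  S→S S A: FOLLOW(A) ⊇ FOLLOW(S) ⊇ {$,a,b}; new: +{$,a,b}
  S→a B: FOLLOW(B) ⊇ FOLLOW(S) ⊇ {$,a,b}; new: +{$,a,b}
  S: {$,a,b}  A: {$,a,b}  B: {$,a,b}
round 2: (stable)
  S: {$,a,b}  A: {$,a,b}  B: {$,a,b}

FOLLOW(S) = ["$", "a", "b"]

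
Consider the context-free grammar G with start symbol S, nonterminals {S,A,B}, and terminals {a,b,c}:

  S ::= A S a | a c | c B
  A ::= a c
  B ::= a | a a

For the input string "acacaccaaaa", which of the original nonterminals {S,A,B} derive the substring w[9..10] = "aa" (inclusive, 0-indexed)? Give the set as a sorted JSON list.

CNF form of G:
  S -> A X2 | T0 T1 | T1 B
  A -> T0 T1
  B -> T0 T0 | a
  T0 -> a
  T1 -> c
  X2 -> S T0

CYK fill (cells [i..j] with 9 ≤ i ≤ j ≤ 10 only):
  T[9,9] 'a' = {B,T0}  orig:{B}
  T[10,10] 'a' = {B,T0}  orig:{B}
  T[9,10] 'aa' = {B}

Original NTs in T[9,10] deriving "aa": ["B"]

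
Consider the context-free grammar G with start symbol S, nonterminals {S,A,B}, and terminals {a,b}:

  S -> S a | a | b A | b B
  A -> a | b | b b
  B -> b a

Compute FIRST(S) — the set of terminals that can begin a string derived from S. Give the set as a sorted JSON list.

FIRST iteration:
[1]
  A via A→a: +{a}
  A via A→b: +{b}
  B via B→b a: +{b}
  S via S→a: +{a}
  S via S→b A: +{b}
  S: {a,b}  A: {a,b}  B: {b}
[2] done
  S: {a,b}  A: {a,b}  B: {b}

FIRST(S) = ["a", "b"]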